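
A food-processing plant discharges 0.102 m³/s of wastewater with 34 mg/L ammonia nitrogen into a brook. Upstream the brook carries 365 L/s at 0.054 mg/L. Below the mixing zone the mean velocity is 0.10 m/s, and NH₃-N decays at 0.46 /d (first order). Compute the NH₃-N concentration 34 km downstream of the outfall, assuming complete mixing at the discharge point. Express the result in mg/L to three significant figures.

365 L/s = 0.365 m³/s.
After complete mixing, C₀ = (0.102·34 + 0.365·0.054) / 0.467 = 7.468 mg/L.
Travel time t = 3.4e+04 m / 0.10 m/s = 3.4e+05 s = 3.935 d.
C = 7.468·exp(−0.46·3.935) = 7.468·0.1636 = 1.222 mg/L.

1.22 mg/L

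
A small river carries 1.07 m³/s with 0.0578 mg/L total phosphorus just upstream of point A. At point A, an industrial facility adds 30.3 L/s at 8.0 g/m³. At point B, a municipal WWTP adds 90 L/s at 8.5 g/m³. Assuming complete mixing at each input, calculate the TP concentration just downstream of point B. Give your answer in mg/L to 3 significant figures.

0.898 mg/L

30.3 L/s = 0.0303 m³/s.
After input A: C = (1.07·0.0578 + 0.0303·8) / 1.1 = 0.2765 mg/L.
90 L/s = 0.09 m³/s.
After input B: C = (1.1·0.2765 + 0.09·8.5) / 1.19 = 0.8983 mg/L.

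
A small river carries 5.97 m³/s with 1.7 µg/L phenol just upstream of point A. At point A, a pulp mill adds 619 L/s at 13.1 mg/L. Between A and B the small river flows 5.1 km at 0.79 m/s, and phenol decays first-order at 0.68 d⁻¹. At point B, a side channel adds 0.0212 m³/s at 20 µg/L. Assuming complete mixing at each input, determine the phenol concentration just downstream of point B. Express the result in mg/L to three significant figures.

1.17 mg/L

1.7 µg/L = 0.0017 mg/L.
619 L/s = 0.619 m³/s.
After input A: C = (5.97·0.0017 + 0.619·13.1) / 6.589 = 1.232 mg/L.
Over the 5.1 km reach to input B (t = 6456 s = 0.07472 d), decay gives C = 1.232·exp(−0.68·0.07472) = 1.171 mg/L.
20 µg/L = 0.02 mg/L.
After input B: C = (6.589·1.171 + 0.0212·0.02) / 6.61 = 1.167 mg/L.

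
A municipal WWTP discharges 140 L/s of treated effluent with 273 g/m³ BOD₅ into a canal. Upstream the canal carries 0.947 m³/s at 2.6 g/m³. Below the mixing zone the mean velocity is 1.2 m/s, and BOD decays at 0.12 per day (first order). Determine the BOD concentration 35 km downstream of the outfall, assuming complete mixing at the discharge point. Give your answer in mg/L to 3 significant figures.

35.9 mg/L

140 L/s = 0.14 m³/s.
After complete mixing, C₀ = (0.14·273 + 0.947·2.6) / 1.087 = 37.43 mg/L.
Travel time t = 3.5e+04 m / 1.2 m/s = 2.917e+04 s = 0.3376 d.
C = 37.43·exp(−0.12·0.3376) = 37.43·0.9603 = 35.94 mg/L.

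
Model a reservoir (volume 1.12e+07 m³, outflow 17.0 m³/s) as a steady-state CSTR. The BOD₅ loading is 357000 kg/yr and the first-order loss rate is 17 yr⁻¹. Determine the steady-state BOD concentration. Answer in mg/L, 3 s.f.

Outflow Q = 17.0 m³/s × 3.156e+07 s/yr = 5.365e+08 m³/yr.
Steady-state CSTR mass balance: W = Q·C + k·V·C, so C = W/(Q + kV).
Q + kV = 5.365e+08 + 17·1.12e+07 = 7.269e+08 m³/yr.
C = 357000/7.269e+08 = 0.0004911 kg/m³ = 0.4911 mg/L.

0.491 mg/L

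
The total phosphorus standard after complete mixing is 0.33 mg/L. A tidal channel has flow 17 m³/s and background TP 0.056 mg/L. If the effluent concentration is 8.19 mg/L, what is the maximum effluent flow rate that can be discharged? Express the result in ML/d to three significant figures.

51.2 ML/d

Mass balance at complete mixing: C_std·(Q_w + Q_r) = Q_w·C_e + Q_r·C_b.
Rearranging, Q_w = Q_r·(C_std − C_b)/(C_e − C_std) = 17·(0.33 − 0.056) / (8.19 − 0.33) = 0.5926 m³/s.
= 51.2 ML/d.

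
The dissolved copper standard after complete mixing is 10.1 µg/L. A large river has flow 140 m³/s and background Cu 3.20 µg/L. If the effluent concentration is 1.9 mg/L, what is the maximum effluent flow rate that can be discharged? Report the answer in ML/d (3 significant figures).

3.20 µg/L = 0.0032 mg/L.
10.1 µg/L = 0.0101 mg/L.
Mass balance at complete mixing: C_std·(Q_w + Q_r) = Q_w·C_e + Q_r·C_b.
Rearranging, Q_w = Q_r·(C_std − C_b)/(C_e − C_std) = 140·(0.0101 − 0.0032) / (1.9 − 0.0101) = 0.5111 m³/s.
= 44.16 ML/d.

44.2 ML/d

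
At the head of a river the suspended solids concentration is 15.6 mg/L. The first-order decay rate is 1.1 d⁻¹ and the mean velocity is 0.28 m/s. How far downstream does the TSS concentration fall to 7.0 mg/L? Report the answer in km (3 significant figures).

From C = C₀·e^(−kt), t = ln(C₀/C)/k = ln(15.6/7.0)/1.1 = 0.8014/1.1 = 0.7285 d.
Distance = v·t = 0.28 m/s × 6.294e+04 s = 1.762e+04 m = 17.62 km.

17.6 km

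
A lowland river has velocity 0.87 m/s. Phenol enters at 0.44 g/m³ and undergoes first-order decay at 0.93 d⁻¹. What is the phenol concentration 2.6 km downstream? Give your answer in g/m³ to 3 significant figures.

0.426 g/m³

Travel time t = 2.6 km / 0.87 m/s = 2600/0.87 = 2989 s = 0.03459 d.
First-order decay: C = 0.44·exp(−0.93·0.03459) = 0.44·0.9683 = 0.4261 g/m³.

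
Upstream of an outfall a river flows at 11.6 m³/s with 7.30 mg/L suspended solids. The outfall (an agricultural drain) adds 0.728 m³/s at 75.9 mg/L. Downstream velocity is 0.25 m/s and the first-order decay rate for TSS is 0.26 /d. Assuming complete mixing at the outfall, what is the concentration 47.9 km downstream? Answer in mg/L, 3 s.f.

6.38 mg/L

After complete mixing, C₀ = (0.728·75.9 + 11.6·7.3) / 12.33 = 11.35 mg/L.
Travel time t = 4.79e+04 m / 0.25 m/s = 1.916e+05 s = 2.218 d.
C = 11.35·exp(−0.26·2.218) = 11.35·0.5618 = 6.377 mg/L.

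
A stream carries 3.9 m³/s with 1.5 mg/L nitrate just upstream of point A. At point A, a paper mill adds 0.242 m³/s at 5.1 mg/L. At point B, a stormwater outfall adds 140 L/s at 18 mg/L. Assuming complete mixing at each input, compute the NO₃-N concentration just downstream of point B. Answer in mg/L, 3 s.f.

After input A: C = (3.9·1.5 + 0.242·5.1) / 4.142 = 1.71 mg/L.
140 L/s = 0.14 m³/s.
After input B: C = (4.142·1.71 + 0.14·18) / 4.282 = 2.243 mg/L.

2.24 mg/L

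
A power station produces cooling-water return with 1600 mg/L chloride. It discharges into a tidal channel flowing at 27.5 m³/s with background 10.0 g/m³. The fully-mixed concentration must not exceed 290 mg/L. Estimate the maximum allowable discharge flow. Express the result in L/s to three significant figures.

5880 L/s

Mass balance at complete mixing: C_std·(Q_w + Q_r) = Q_w·C_e + Q_r·C_b.
Rearranging, Q_w = Q_r·(C_std − C_b)/(C_e − C_std) = 27.5·(290 − 10) / (1600 − 290) = 5.878 m³/s.
= 5878 L/s.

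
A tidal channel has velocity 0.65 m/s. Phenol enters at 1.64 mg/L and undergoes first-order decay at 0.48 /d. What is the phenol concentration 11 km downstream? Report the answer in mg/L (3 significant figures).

Travel time t = 11 km / 0.65 m/s = 1.1e+04/0.65 = 1.692e+04 s = 0.1959 d.
First-order decay: C = 1.64·exp(−0.48·0.1959) = 1.64·0.9103 = 1.493 mg/L.

1.49 mg/L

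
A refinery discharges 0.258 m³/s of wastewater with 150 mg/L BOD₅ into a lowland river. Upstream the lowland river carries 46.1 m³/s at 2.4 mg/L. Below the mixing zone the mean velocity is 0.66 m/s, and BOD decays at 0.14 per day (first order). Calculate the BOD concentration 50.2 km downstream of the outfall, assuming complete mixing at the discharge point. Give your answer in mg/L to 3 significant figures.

2.85 mg/L

After complete mixing, C₀ = (0.258·150 + 46.1·2.4) / 46.36 = 3.221 mg/L.
Travel time t = 5.02e+04 m / 0.66 m/s = 7.606e+04 s = 0.8803 d.
C = 3.221·exp(−0.14·0.8803) = 3.221·0.884 = 2.848 mg/L.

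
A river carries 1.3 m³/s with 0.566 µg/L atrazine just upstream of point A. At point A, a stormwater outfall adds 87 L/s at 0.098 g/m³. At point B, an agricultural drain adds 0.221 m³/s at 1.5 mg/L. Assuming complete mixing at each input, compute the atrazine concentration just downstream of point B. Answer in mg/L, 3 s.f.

0.212 mg/L

0.566 µg/L = 0.000566 mg/L.
87 L/s = 0.087 m³/s.
After input A: C = (1.3·0.000566 + 0.087·0.098) / 1.387 = 0.006678 mg/L.
After input B: C = (1.387·0.006678 + 0.221·1.5) / 1.608 = 0.2119 mg/L.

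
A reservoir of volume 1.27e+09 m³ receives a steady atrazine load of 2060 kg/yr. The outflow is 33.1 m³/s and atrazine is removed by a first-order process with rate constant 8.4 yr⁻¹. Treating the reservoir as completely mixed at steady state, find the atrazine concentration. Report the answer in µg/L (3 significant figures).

Outflow Q = 33.1 m³/s × 3.156e+07 s/yr = 1.045e+09 m³/yr.
Steady-state CSTR mass balance: W = Q·C + k·V·C, so C = W/(Q + kV).
Q + kV = 1.045e+09 + 8.4·1.27e+09 = 1.171e+10 m³/yr.
C = 2060/1.171e+10 = 1.759e-07 kg/m³ = 0.0001759 mg/L = 0.1759 µg/L.

0.176 µg/L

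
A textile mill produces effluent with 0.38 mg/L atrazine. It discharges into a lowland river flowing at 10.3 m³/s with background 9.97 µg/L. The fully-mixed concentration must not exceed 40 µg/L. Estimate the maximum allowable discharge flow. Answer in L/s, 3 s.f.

910 L/s

9.97 µg/L = 0.00997 mg/L.
40 µg/L = 0.04 mg/L.
Mass balance at complete mixing: C_std·(Q_w + Q_r) = Q_w·C_e + Q_r·C_b.
Rearranging, Q_w = Q_r·(C_std − C_b)/(C_e − C_std) = 10.3·(0.04 − 0.00997) / (0.38 − 0.04) = 0.9097 m³/s.
= 909.7 L/s.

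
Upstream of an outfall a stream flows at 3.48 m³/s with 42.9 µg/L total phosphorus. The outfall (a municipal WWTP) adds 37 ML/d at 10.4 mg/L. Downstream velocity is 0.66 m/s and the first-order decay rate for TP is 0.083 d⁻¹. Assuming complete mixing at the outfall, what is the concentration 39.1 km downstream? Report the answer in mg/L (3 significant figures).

37 ML/d = 0.4282 m³/s.
42.9 µg/L = 0.0429 mg/L.
After complete mixing, C₀ = (0.4282·10.4 + 3.48·0.0429) / 3.908 = 1.178 mg/L.
Travel time t = 3.91e+04 m / 0.66 m/s = 5.924e+04 s = 0.6857 d.
C = 1.178·exp(−0.083·0.6857) = 1.178·0.9447 = 1.113 mg/L.

1.11 mg/L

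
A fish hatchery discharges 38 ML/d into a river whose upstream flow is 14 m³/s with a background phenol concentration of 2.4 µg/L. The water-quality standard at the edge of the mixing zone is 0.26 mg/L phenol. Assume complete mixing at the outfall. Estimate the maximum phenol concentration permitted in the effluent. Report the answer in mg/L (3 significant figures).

38 ML/d = 0.4398 m³/s.
2.4 µg/L = 0.0024 mg/L.
Mass balance: 0.26·14.44 = 0.4398·Cₑ + 14·0.0024.
Cₑ = (3.754 − 0.0336) / 0.4398 = 8.46 mg/L.

8.46 mg/L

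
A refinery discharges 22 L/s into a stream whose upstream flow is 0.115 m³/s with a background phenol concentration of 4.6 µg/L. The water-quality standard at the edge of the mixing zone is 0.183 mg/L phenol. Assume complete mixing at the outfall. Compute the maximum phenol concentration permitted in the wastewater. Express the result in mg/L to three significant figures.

1.12 mg/L

22 L/s = 0.022 m³/s.
4.6 µg/L = 0.0046 mg/L.
Mass balance: 0.183·0.137 = 0.022·Cₑ + 0.115·0.0046.
Cₑ = (0.02507 − 0.000529) / 0.022 = 1.116 mg/L.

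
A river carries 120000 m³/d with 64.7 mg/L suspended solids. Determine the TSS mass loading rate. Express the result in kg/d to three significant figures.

120000 m³/d = 1.389 m³/s.
Mass flux = Q·C = 1.389 m³/s × 64.7 g/m³ = 89.86 g/s.
= 89.86 g/s × 86.4 = 7764 kg/d.

7760 kg/d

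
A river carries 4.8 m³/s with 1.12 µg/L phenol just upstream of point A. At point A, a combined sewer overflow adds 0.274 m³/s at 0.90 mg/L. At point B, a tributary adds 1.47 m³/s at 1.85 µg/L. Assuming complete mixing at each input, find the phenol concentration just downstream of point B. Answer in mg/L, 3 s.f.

0.0389 mg/L

1.12 µg/L = 0.00112 mg/L.
After input A: C = (4.8·0.00112 + 0.274·0.9) / 5.074 = 0.04966 mg/L.
1.85 µg/L = 0.00185 mg/L.
After input B: C = (5.074·0.04966 + 1.47·0.00185) / 6.544 = 0.03892 mg/L.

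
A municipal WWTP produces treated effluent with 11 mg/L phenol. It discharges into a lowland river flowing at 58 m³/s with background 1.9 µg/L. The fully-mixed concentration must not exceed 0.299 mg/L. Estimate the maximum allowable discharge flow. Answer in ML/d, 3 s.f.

139 ML/d

1.9 µg/L = 0.0019 mg/L.
Mass balance at complete mixing: C_std·(Q_w + Q_r) = Q_w·C_e + Q_r·C_b.
Rearranging, Q_w = Q_r·(C_std − C_b)/(C_e − C_std) = 58·(0.299 − 0.0019) / (11 − 0.299) = 1.61 m³/s.
= 139.1 ML/d.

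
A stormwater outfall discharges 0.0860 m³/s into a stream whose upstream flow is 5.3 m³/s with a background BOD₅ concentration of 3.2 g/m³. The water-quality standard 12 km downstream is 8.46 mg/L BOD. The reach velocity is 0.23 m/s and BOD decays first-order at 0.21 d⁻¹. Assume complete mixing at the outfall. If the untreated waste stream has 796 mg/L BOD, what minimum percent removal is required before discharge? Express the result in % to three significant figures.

49.2 %

Travel time to the compliance point: t = 1.2e+04/0.23 = 5.217e+04 s = 0.6039 d; decay factor exp(−0.21·0.6039) = 0.8809.
So the concentration just after mixing may be at most 8.46/0.8809 = 9.604 mg/L.
Mass balance: 9.604·5.386 = 0.086·Cₑ + 5.3·3.2.
Cₑ = (51.73 − 16.96) / 0.086 = 404.3 mg/L.
Required removal = 1 − 404.3/796 = 49.21 %.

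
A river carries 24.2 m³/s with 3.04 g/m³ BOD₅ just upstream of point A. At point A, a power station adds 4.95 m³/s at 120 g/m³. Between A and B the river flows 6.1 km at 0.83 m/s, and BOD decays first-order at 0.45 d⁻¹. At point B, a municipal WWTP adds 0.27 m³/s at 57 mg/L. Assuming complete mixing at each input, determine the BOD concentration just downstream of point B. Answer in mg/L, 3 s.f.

After input A: C = (24.2·3.04 + 4.95·120) / 29.15 = 22.9 mg/L.
Over the 6.1 km reach to input B (t = 7349 s = 0.08506 d), decay gives C = 22.9·exp(−0.45·0.08506) = 22.04 mg/L.
After input B: C = (29.15·22.04 + 0.27·57) / 29.42 = 22.36 mg/L.

22.4 mg/L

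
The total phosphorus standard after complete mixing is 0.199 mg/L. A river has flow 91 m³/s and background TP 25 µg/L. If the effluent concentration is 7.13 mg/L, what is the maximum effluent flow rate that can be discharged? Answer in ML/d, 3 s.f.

25 µg/L = 0.025 mg/L.
Mass balance at complete mixing: C_std·(Q_w + Q_r) = Q_w·C_e + Q_r·C_b.
Rearranging, Q_w = Q_r·(C_std − C_b)/(C_e − C_std) = 91·(0.199 − 0.025) / (7.13 − 0.199) = 2.285 m³/s.
= 197.4 ML/d.

197 ML/d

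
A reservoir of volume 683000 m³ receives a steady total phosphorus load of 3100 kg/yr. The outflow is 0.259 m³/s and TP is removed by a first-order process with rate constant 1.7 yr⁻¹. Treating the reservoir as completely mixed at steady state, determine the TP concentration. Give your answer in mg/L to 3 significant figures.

0.332 mg/L

Outflow Q = 0.259 m³/s × 3.156e+07 s/yr = 8.173e+06 m³/yr.
Steady-state CSTR mass balance: W = Q·C + k·V·C, so C = W/(Q + kV).
Q + kV = 8.173e+06 + 1.7·683000 = 9.335e+06 m³/yr.
C = 3100/9.335e+06 = 0.0003321 kg/m³ = 0.3321 mg/L.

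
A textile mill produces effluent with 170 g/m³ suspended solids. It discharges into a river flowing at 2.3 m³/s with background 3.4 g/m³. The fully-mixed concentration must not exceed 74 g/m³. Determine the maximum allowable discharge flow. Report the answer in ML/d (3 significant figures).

Mass balance at complete mixing: C_std·(Q_w + Q_r) = Q_w·C_e + Q_r·C_b.
Rearranging, Q_w = Q_r·(C_std − C_b)/(C_e − C_std) = 2.3·(74 − 3.4) / (170 − 74) = 1.691 m³/s.
= 146.1 ML/d.

146 ML/d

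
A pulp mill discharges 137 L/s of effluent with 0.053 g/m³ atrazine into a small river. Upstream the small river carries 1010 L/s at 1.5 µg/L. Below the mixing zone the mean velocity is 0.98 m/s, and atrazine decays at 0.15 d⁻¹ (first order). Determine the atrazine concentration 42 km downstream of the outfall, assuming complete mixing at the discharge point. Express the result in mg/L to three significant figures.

0.00710 mg/L

137 L/s = 0.137 m³/s.
1010 L/s = 1.01 m³/s.
1.5 µg/L = 0.0015 mg/L.
After complete mixing, C₀ = (0.137·0.053 + 1.01·0.0015) / 1.147 = 0.007651 mg/L.
Travel time t = 4.2e+04 m / 0.98 m/s = 4.286e+04 s = 0.496 d.
C = 0.007651·exp(−0.15·0.496) = 0.007651·0.9283 = 0.007103 mg/L.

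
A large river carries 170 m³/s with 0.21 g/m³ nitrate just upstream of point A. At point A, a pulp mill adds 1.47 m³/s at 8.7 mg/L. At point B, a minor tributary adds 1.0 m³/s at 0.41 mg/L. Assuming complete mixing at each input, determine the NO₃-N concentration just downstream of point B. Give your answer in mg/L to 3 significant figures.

After input A: C = (170·0.21 + 1.47·8.7) / 171.5 = 0.2828 mg/L.
After input B: C = (171.5·0.2828 + 1·0.41) / 172.5 = 0.2835 mg/L.

0.284 mg/L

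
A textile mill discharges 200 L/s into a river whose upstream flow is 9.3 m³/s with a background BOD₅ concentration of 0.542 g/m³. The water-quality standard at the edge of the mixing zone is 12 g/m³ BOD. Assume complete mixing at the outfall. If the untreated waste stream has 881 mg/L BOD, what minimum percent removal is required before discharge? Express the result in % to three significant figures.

200 L/s = 0.2 m³/s.
Mass balance: 12·9.5 = 0.2·Cₑ + 9.3·0.542.
Cₑ = (114 − 5.041) / 0.2 = 544.8 mg/L.
Required removal = 1 − 544.8/881 = 38.16 %.

38.2 %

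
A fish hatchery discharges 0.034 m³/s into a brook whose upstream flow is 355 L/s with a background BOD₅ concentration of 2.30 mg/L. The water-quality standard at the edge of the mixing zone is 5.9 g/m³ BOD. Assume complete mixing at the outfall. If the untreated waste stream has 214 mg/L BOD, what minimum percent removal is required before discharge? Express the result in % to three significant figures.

355 L/s = 0.355 m³/s.
Mass balance: 5.9·0.389 = 0.034·Cₑ + 0.355·2.3.
Cₑ = (2.295 − 0.8165) / 0.034 = 43.49 mg/L.
Required removal = 1 − 43.49/214 = 79.68 %.

79.7 %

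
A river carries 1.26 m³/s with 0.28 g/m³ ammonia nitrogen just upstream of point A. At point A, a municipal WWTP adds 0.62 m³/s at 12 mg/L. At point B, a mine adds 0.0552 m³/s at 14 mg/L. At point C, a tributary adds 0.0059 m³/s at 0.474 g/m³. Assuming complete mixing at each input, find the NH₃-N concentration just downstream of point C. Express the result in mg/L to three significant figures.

4.41 mg/L

After input A: C = (1.26·0.28 + 0.62·12) / 1.88 = 4.145 mg/L.
After input B: C = (1.88·4.145 + 0.0552·14) / 1.935 = 4.426 mg/L.
After input C: C = (1.935·4.426 + 0.0059·0.474) / 1.941 = 4.414 mg/L.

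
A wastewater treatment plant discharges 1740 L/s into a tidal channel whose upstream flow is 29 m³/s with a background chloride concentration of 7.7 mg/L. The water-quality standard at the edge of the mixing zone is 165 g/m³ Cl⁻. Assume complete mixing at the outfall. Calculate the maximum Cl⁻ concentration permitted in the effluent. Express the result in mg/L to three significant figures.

1740 L/s = 1.74 m³/s.
Mass balance: 165·30.74 = 1.74·Cₑ + 29·7.7.
Cₑ = (5072 − 223.3) / 1.74 = 2787 mg/L.

2790 mg/L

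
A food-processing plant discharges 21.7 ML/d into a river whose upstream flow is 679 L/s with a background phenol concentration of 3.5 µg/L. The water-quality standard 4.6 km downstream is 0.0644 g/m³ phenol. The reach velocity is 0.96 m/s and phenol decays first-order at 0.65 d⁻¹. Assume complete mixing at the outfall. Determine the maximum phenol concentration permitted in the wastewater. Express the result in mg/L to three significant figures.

21.7 ML/d = 0.2512 m³/s.
679 L/s = 0.679 m³/s.
3.5 µg/L = 0.0035 mg/L.
Travel time to the compliance point: t = 4600/0.96 = 4792 s = 0.05546 d; decay factor exp(−0.65·0.05546) = 0.9646.
So the concentration just after mixing may be at most 0.0644/0.9646 = 0.06676 mg/L.
Mass balance: 0.06676·0.9302 = 0.2512·Cₑ + 0.679·0.0035.
Cₑ = (0.0621 − 0.002377) / 0.2512 = 0.2378 mg/L.

0.238 mg/L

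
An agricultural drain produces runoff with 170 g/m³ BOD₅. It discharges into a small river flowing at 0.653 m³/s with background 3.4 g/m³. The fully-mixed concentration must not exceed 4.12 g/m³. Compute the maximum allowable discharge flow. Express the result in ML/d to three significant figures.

Mass balance at complete mixing: C_std·(Q_w + Q_r) = Q_w·C_e + Q_r·C_b.
Rearranging, Q_w = Q_r·(C_std − C_b)/(C_e − C_std) = 0.653·(4.12 − 3.4) / (170 − 4.12) = 0.002834 m³/s.
= 0.2449 ML/d.

0.245 ML/d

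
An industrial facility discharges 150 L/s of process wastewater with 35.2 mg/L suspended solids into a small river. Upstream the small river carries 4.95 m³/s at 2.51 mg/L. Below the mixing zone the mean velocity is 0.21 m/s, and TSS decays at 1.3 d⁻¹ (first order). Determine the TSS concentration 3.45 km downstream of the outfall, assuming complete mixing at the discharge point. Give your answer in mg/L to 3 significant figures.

150 L/s = 0.15 m³/s.
After complete mixing, C₀ = (0.15·35.2 + 4.95·2.51) / 5.1 = 3.471 mg/L.
Travel time t = 3450 m / 0.21 m/s = 1.643e+04 s = 0.1901 d.
C = 3.471·exp(−1.3·0.1901) = 3.471·0.781 = 2.711 mg/L.

2.71 mg/L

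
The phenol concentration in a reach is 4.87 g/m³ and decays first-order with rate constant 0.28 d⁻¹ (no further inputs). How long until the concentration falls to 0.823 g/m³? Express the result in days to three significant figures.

6.35 d

t = ln(C₀/C)/k = ln(4.87/0.823)/0.28 = 1.778/0.28 = 6.35 d.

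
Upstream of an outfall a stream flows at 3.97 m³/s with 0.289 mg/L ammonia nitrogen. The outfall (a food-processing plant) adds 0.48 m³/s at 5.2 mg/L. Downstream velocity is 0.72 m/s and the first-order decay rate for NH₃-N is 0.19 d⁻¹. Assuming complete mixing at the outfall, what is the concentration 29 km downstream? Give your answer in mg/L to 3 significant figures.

After complete mixing, C₀ = (0.48·5.2 + 3.97·0.289) / 4.45 = 0.8187 mg/L.
Travel time t = 2.9e+04 m / 0.72 m/s = 4.028e+04 s = 0.4662 d.
C = 0.8187·exp(−0.19·0.4662) = 0.8187·0.9152 = 0.7493 mg/L.

0.749 mg/L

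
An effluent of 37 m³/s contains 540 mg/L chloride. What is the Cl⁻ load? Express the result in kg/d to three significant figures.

Mass flux = Q·C = 37 m³/s × 540 g/m³ = 1.998e+04 g/s.
= 1.998e+04 g/s × 86.4 = 1.726e+06 kg/d.

1.73e+06 kg/d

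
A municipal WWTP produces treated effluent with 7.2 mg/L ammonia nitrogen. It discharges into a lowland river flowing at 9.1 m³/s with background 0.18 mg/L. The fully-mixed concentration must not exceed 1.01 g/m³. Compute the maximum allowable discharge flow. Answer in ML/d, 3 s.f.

105 ML/d

Mass balance at complete mixing: C_std·(Q_w + Q_r) = Q_w·C_e + Q_r·C_b.
Rearranging, Q_w = Q_r·(C_std − C_b)/(C_e − C_std) = 9.1·(1.01 − 0.18) / (7.2 − 1.01) = 1.22 m³/s.
= 105.4 ML/d.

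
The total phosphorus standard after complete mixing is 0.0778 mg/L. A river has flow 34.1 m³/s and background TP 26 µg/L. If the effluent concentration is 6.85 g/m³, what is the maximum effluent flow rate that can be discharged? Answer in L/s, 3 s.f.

261 L/s

26 µg/L = 0.026 mg/L.
Mass balance at complete mixing: C_std·(Q_w + Q_r) = Q_w·C_e + Q_r·C_b.
Rearranging, Q_w = Q_r·(C_std − C_b)/(C_e − C_std) = 34.1·(0.0778 − 0.026) / (6.85 − 0.0778) = 0.2608 m³/s.
= 260.8 L/s.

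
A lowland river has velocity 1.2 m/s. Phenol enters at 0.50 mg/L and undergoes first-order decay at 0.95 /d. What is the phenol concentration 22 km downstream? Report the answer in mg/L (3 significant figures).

Travel time t = 22 km / 1.2 m/s = 2.2e+04/1.2 = 1.833e+04 s = 0.2122 d.
First-order decay: C = 0.50·exp(−0.95·0.2122) = 0.50·0.8174 = 0.4087 mg/L.

0.409 mg/L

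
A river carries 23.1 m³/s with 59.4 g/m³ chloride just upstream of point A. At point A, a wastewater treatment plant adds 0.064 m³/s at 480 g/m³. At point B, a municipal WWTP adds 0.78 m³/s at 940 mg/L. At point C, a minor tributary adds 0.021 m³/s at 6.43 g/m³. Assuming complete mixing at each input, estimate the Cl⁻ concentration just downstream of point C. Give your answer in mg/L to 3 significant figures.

89.1 mg/L

After input A: C = (23.1·59.4 + 0.064·480) / 23.16 = 60.56 mg/L.
After input B: C = (23.16·60.56 + 0.78·940) / 23.94 = 89.21 mg/L.
After input C: C = (23.94·89.21 + 0.021·6.43) / 23.97 = 89.14 mg/L.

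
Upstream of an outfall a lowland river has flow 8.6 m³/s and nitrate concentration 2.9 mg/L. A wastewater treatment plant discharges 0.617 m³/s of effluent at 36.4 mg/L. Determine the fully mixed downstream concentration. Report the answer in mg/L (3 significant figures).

5.14 mg/L

By mass balance at complete mixing, C = (0.617·36.4 + 8.6·2.9) / (0.617 + 8.6) = 47.4/9.217 = 5.143 mg/L.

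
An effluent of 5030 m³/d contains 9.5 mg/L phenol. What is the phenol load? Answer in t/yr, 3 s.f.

5030 m³/d = 0.05822 m³/s.
Mass flux = Q·C = 0.05822 m³/s × 9.5 g/m³ = 0.5531 g/s.
= 0.5531 g/s × 31.56 = 17.45 t/yr.

17.5 t/yr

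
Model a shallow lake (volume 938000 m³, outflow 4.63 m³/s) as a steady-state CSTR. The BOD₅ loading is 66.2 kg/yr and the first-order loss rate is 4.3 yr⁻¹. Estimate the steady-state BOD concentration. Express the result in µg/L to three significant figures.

Outflow Q = 4.63 m³/s × 3.156e+07 s/yr = 1.461e+08 m³/yr.
Steady-state CSTR mass balance: W = Q·C + k·V·C, so C = W/(Q + kV).
Q + kV = 1.461e+08 + 4.3·938000 = 1.501e+08 m³/yr.
C = 66.2/1.501e+08 = 4.409e-07 kg/m³ = 0.0004409 mg/L = 0.4409 µg/L.

0.441 µg/L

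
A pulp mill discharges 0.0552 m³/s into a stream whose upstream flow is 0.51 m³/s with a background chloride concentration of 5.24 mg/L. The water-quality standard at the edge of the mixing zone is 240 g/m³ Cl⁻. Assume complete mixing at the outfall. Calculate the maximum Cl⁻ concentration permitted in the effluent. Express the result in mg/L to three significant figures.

2410 mg/L

Mass balance: 240·0.5652 = 0.0552·Cₑ + 0.51·5.24.
Cₑ = (135.6 − 2.672) / 0.0552 = 2409 mg/L.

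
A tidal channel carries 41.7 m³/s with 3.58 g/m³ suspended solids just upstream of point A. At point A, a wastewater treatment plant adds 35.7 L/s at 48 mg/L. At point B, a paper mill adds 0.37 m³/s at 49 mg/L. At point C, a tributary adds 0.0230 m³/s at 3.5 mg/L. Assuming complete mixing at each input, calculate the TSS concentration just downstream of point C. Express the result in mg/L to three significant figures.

4.02 mg/L

35.7 L/s = 0.0357 m³/s.
After input A: C = (41.7·3.58 + 0.0357·48) / 41.74 = 3.618 mg/L.
After input B: C = (41.74·3.618 + 0.37·49) / 42.11 = 4.017 mg/L.
After input C: C = (42.11·4.017 + 0.023·3.5) / 42.13 = 4.017 mg/L.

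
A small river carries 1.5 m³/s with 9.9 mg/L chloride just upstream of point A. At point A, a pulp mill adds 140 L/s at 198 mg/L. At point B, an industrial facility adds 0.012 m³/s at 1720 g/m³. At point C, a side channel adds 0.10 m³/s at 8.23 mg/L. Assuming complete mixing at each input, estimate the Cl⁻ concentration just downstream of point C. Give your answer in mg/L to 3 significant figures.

140 L/s = 0.14 m³/s.
After input A: C = (1.5·9.9 + 0.14·198) / 1.64 = 25.96 mg/L.
After input B: C = (1.64·25.96 + 0.012·1720) / 1.652 = 38.26 mg/L.
After input C: C = (1.652·38.26 + 0.1·8.23) / 1.752 = 36.55 mg/L.

36.5 mg/L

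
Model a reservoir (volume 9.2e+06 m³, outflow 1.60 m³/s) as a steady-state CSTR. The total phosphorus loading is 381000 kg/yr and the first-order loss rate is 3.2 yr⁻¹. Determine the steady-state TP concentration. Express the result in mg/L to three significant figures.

4.77 mg/L

Outflow Q = 1.60 m³/s × 3.156e+07 s/yr = 5.049e+07 m³/yr.
Steady-state CSTR mass balance: W = Q·C + k·V·C, so C = W/(Q + kV).
Q + kV = 5.049e+07 + 3.2·9.2e+06 = 7.993e+07 m³/yr.
C = 381000/7.993e+07 = 0.004767 kg/m³ = 4.767 mg/L.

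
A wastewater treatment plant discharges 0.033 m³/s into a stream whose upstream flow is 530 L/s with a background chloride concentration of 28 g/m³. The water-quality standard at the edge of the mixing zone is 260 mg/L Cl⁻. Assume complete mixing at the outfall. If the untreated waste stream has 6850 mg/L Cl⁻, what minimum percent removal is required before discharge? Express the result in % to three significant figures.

530 L/s = 0.53 m³/s.
Mass balance: 260·0.563 = 0.033·Cₑ + 0.53·28.
Cₑ = (146.4 − 14.84) / 0.033 = 3986 mg/L.
Required removal = 1 − 3986/6850 = 41.81 %.

41.8 %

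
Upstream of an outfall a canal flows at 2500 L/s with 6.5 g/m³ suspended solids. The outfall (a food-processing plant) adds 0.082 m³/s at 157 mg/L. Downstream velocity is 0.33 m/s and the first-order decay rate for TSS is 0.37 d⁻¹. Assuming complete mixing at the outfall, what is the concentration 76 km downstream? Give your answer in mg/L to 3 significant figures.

2500 L/s = 2.5 m³/s.
After complete mixing, C₀ = (0.082·157 + 2.5·6.5) / 2.582 = 11.28 mg/L.
Travel time t = 7.6e+04 m / 0.33 m/s = 2.303e+05 s = 2.666 d.
C = 11.28·exp(−0.37·2.666) = 11.28·0.373 = 4.207 mg/L.

4.21 mg/L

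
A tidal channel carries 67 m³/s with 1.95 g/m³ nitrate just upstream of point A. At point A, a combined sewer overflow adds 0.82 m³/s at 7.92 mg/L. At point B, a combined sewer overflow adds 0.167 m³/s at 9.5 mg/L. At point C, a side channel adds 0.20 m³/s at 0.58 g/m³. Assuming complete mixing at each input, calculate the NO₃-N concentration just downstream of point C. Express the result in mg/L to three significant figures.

After input A: C = (67·1.95 + 0.82·7.92) / 67.82 = 2.022 mg/L.
After input B: C = (67.82·2.022 + 0.167·9.5) / 67.99 = 2.041 mg/L.
After input C: C = (67.99·2.041 + 0.2·0.58) / 68.19 = 2.036 mg/L.

2.04 mg/L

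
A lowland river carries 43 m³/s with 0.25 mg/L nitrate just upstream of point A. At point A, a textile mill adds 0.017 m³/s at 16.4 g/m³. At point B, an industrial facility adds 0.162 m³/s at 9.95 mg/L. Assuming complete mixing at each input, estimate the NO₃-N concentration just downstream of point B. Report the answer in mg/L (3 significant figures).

0.293 mg/L

After input A: C = (43·0.25 + 0.017·16.4) / 43.02 = 0.2564 mg/L.
After input B: C = (43.02·0.2564 + 0.162·9.95) / 43.18 = 0.2928 mg/L.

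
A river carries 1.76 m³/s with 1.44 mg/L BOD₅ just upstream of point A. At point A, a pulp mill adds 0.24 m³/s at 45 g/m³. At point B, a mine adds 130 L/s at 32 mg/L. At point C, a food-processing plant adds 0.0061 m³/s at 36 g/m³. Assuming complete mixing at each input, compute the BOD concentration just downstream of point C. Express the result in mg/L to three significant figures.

8.29 mg/L

After input A: C = (1.76·1.44 + 0.24·45) / 2 = 6.667 mg/L.
130 L/s = 0.13 m³/s.
After input B: C = (2·6.667 + 0.13·32) / 2.13 = 8.213 mg/L.
After input C: C = (2.13·8.213 + 0.0061·36) / 2.136 = 8.293 mg/L.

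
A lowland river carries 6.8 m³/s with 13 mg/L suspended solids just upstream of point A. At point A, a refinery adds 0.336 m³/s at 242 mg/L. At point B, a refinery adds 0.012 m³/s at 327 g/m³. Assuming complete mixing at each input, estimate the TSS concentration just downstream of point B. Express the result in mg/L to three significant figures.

24.3 mg/L

After input A: C = (6.8·13 + 0.336·242) / 7.136 = 23.78 mg/L.
After input B: C = (7.136·23.78 + 0.012·327) / 7.148 = 24.29 mg/L.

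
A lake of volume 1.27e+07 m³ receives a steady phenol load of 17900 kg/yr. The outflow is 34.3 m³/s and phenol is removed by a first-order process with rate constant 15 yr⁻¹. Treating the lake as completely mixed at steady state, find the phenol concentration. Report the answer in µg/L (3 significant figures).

14.1 µg/L

Outflow Q = 34.3 m³/s × 3.156e+07 s/yr = 1.082e+09 m³/yr.
Steady-state CSTR mass balance: W = Q·C + k·V·C, so C = W/(Q + kV).
Q + kV = 1.082e+09 + 15·1.27e+07 = 1.273e+09 m³/yr.
C = 17900/1.273e+09 = 1.406e-05 kg/m³ = 0.01406 mg/L = 14.06 µg/L.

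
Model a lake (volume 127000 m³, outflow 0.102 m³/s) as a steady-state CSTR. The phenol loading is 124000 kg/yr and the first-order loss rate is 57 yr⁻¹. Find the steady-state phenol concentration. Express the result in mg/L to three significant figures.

11.9 mg/L

Outflow Q = 0.102 m³/s × 3.156e+07 s/yr = 3.219e+06 m³/yr.
Steady-state CSTR mass balance: W = Q·C + k·V·C, so C = W/(Q + kV).
Q + kV = 3.219e+06 + 57·127000 = 1.046e+07 m³/yr.
C = 124000/1.046e+07 = 0.01186 kg/m³ = 11.86 mg/L.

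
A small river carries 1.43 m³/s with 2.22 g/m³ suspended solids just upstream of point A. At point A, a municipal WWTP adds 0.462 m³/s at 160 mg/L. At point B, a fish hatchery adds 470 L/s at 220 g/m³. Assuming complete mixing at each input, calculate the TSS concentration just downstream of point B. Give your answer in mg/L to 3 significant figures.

After input A: C = (1.43·2.22 + 0.462·160) / 1.892 = 40.75 mg/L.
470 L/s = 0.47 m³/s.
After input B: C = (1.892·40.75 + 0.47·220) / 2.362 = 76.42 mg/L.

76.4 mg/L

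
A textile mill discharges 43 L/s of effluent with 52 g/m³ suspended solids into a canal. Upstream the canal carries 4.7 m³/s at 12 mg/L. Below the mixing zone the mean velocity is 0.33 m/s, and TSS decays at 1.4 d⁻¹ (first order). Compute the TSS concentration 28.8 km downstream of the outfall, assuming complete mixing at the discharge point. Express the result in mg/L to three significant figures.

3.01 mg/L

43 L/s = 0.043 m³/s.
After complete mixing, C₀ = (0.043·52 + 4.7·12) / 4.743 = 12.36 mg/L.
Travel time t = 2.88e+04 m / 0.33 m/s = 8.727e+04 s = 1.01 d.
C = 12.36·exp(−1.4·1.01) = 12.36·0.2431 = 3.006 mg/L.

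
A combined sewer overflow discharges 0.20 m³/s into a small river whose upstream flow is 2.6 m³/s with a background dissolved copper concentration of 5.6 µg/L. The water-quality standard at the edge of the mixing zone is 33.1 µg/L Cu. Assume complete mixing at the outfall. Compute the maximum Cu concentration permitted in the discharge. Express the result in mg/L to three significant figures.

0.391 mg/L

5.6 µg/L = 0.0056 mg/L.
33.1 µg/L = 0.0331 mg/L.
Mass balance: 0.0331·2.8 = 0.2·Cₑ + 2.6·0.0056.
Cₑ = (0.09268 − 0.01456) / 0.2 = 0.3906 mg/L.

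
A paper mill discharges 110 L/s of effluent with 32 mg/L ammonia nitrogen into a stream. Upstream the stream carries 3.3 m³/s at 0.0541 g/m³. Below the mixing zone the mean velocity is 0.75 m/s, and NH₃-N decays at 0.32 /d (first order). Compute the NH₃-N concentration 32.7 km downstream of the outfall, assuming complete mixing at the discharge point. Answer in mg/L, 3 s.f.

110 L/s = 0.11 m³/s.
After complete mixing, C₀ = (0.11·32 + 3.3·0.0541) / 3.41 = 1.085 mg/L.
Travel time t = 3.27e+04 m / 0.75 m/s = 4.36e+04 s = 0.5046 d.
C = 1.085·exp(−0.32·0.5046) = 1.085·0.8509 = 0.9229 mg/L.

0.923 mg/L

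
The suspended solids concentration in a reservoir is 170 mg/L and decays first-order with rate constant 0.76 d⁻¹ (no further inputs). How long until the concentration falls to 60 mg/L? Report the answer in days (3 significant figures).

t = ln(C₀/C)/k = ln(170/60)/0.76 = 1.041/0.76 = 1.37 d.

1.37 d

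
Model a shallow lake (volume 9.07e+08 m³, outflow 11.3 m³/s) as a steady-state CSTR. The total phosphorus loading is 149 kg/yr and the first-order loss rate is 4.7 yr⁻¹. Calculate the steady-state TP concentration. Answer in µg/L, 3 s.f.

Outflow Q = 11.3 m³/s × 3.156e+07 s/yr = 3.566e+08 m³/yr.
Steady-state CSTR mass balance: W = Q·C + k·V·C, so C = W/(Q + kV).
Q + kV = 3.566e+08 + 4.7·9.07e+08 = 4.62e+09 m³/yr.
C = 149/4.62e+09 = 3.225e-08 kg/m³ = 3.225e-05 mg/L = 0.03225 µg/L.

0.0323 µg/L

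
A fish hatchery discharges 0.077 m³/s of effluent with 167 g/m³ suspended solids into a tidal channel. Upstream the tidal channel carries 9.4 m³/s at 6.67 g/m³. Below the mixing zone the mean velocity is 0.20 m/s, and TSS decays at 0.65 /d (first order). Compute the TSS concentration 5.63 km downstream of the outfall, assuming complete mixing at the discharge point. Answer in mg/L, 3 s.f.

6.45 mg/L

After complete mixing, C₀ = (0.077·167 + 9.4·6.67) / 9.477 = 7.973 mg/L.
Travel time t = 5630 m / 0.20 m/s = 2.815e+04 s = 0.3258 d.
C = 7.973·exp(−0.65·0.3258) = 7.973·0.8091 = 6.451 mg/L.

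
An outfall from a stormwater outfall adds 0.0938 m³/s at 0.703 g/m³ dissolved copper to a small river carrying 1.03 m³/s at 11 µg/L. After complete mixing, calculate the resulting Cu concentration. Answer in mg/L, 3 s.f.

0.0688 mg/L

11 µg/L = 0.011 mg/L.
Conservation of mass across the mixing zone: C = (0.0938·0.703 + 1.03·0.011) / (0.0938 + 1.03) = 0.07727/1.124 = 0.06876 mg/L.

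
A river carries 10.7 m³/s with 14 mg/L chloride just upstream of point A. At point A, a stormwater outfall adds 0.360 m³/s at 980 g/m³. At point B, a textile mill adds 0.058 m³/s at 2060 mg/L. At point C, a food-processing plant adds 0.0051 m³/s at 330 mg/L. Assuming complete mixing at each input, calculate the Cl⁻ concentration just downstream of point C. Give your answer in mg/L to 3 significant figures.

After input A: C = (10.7·14 + 0.36·980) / 11.06 = 45.44 mg/L.
After input B: C = (11.06·45.44 + 0.058·2060) / 11.12 = 55.95 mg/L.
After input C: C = (11.12·55.95 + 0.0051·330) / 11.12 = 56.08 mg/L.

56.1 mg/L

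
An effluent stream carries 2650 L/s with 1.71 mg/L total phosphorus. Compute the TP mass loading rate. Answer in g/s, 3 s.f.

2650 L/s = 2.65 m³/s.
Mass flux = Q·C = 2.65 m³/s × 1.71 g/m³ = 4.531 g/s.

4.53 g/s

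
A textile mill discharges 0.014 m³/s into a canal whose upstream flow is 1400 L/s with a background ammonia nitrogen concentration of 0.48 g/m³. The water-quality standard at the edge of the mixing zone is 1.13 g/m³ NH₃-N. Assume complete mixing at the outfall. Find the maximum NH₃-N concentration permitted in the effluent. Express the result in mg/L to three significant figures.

66.1 mg/L

1400 L/s = 1.4 m³/s.
Mass balance: 1.13·1.414 = 0.014·Cₑ + 1.4·0.48.
Cₑ = (1.598 − 0.672) / 0.014 = 66.13 mg/L.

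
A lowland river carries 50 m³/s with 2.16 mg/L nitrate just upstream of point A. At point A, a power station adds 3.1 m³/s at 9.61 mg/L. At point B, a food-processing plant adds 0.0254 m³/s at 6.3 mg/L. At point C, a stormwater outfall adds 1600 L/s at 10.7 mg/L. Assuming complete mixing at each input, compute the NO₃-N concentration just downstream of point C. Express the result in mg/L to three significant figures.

After input A: C = (50·2.16 + 3.1·9.61) / 53.1 = 2.595 mg/L.
After input B: C = (53.1·2.595 + 0.0254·6.3) / 53.13 = 2.597 mg/L.
1600 L/s = 1.6 m³/s.
After input C: C = (53.13·2.597 + 1.6·10.7) / 54.73 = 2.834 mg/L.

2.83 mg/L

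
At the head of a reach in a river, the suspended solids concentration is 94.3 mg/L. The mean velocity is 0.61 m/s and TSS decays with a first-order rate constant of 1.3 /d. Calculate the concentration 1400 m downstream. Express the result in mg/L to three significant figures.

91.1 mg/L

Travel time t = 1400 m / 0.61 m/s = 1400/0.61 = 2295 s = 0.02656 d.
First-order decay: C = 94.3·exp(−1.3·0.02656) = 94.3·0.9661 = 91.1 mg/L.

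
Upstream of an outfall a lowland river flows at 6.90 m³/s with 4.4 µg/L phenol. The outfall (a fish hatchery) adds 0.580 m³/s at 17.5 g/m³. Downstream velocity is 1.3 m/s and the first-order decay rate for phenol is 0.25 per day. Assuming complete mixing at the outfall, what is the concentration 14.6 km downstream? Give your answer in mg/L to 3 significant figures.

1.32 mg/L

4.4 µg/L = 0.0044 mg/L.
After complete mixing, C₀ = (0.58·17.5 + 6.9·0.0044) / 7.48 = 1.361 mg/L.
Travel time t = 1.46e+04 m / 1.3 m/s = 1.123e+04 s = 0.13 d.
C = 1.361·exp(−0.25·0.13) = 1.361·0.968 = 1.317 mg/L.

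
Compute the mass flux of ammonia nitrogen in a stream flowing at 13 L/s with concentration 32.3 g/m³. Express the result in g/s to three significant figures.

0.420 g/s

13 L/s = 0.013 m³/s.
Mass flux = Q·C = 0.013 m³/s × 32.3 g/m³ = 0.4199 g/s.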